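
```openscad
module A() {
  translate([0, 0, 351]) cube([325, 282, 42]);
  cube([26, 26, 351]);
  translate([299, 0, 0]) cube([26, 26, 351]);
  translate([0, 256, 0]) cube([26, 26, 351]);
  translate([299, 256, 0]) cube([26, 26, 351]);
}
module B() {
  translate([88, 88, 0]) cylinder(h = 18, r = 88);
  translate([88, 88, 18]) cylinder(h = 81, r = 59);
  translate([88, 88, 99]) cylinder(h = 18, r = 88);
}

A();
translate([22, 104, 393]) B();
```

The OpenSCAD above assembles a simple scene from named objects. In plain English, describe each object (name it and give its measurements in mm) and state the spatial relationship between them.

A is a simple wooden stool: a rectangular seat 325 mm (x) by 282 mm (y), 42 mm thick, top face at z = 393 mm, on four square legs, each 26×26 mm in cross-section. The legs rest on z = 0, each flush with a corner of the seat.

B is a spool: two coaxial disc flanges of radius 88 mm and thickness 18 mm, joined by a core cylinder of radius 59 mm and height 81 mm. The lower flange rests on z = 0 and the three cylinders share a vertical axis.

The spool is on top of the stool.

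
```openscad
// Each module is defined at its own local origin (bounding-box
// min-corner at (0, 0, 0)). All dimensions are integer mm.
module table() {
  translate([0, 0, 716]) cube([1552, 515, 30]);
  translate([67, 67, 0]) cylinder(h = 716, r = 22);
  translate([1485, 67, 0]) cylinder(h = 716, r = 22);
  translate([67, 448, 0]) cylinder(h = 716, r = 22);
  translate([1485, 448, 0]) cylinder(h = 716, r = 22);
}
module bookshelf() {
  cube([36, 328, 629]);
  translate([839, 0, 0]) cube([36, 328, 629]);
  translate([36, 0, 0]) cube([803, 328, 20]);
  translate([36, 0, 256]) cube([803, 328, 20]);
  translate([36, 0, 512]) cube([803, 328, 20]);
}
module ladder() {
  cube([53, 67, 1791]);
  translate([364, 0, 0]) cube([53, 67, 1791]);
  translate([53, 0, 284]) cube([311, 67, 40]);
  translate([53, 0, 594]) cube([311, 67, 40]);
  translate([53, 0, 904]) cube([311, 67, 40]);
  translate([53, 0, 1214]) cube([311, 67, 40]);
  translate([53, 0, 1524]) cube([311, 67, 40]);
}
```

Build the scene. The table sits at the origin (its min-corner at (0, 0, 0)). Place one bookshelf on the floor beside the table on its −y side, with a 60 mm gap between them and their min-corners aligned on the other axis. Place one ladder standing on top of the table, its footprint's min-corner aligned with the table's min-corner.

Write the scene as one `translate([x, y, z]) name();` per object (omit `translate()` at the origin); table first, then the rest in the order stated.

table();
translate([0, -388, 0]) bookshelf();
translate([0, 0, 746]) ladder();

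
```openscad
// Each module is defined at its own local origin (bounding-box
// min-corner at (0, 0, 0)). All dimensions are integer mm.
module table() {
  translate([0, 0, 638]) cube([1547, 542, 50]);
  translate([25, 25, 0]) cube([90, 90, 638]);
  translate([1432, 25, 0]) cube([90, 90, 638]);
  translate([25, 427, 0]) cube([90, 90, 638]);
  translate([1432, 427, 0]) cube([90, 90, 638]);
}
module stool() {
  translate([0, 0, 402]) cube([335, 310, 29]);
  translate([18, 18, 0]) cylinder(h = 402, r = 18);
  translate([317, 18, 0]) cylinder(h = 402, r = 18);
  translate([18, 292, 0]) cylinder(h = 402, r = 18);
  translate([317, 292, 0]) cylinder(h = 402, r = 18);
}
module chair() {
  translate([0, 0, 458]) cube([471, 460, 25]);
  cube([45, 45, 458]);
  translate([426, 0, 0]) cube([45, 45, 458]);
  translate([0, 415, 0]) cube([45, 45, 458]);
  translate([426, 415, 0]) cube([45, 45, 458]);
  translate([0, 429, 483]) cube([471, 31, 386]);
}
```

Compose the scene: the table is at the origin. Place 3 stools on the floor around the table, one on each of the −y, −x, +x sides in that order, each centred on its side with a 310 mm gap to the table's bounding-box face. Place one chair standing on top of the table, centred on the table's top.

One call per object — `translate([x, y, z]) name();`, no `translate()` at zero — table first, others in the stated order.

table();
translate([606, -620, 0]) stool();
translate([-645, 116, 0]) stool();
translate([1857, 116, 0]) stool();
translate([538, 41, 688]) chair();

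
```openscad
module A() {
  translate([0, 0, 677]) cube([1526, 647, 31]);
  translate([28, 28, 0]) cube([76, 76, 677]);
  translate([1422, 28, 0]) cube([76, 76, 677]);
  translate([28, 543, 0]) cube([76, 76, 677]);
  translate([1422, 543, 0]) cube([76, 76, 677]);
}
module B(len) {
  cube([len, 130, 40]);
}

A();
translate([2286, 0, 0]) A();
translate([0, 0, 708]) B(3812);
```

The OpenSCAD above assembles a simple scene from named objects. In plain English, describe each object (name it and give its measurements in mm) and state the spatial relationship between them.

A is a rectangular dining table. The top is 1526×647×31 mm with its upper surface at z = 708 mm. It stands on four 76×76 mm square legs, each inset 28 mm from the nearest pair of top edges, running from the floor to the underside of the top.

B is a rectangular beam 3812 mm long (x), 130 mm deep (y), 40 mm thick (z).

The beam spans the tops of two tables placed 760 mm apart, resting at z = 708 mm.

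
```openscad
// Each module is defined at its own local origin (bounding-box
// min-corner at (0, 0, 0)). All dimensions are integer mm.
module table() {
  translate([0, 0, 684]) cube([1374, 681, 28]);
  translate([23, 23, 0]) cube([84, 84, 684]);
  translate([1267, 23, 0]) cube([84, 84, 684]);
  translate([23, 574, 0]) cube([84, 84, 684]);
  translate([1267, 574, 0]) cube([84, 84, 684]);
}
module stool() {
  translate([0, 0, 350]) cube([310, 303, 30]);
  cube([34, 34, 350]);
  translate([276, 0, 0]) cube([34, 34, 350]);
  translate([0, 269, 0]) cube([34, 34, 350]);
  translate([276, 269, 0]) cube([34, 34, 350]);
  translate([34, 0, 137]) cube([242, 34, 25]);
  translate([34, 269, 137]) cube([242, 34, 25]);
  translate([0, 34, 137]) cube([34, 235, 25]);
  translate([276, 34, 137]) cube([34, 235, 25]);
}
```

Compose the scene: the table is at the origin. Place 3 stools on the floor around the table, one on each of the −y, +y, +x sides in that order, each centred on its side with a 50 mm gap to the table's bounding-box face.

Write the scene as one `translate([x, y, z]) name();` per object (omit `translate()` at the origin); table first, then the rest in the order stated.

table();
translate([532, -353, 0]) stool();
translate([532, 731, 0]) stool();
translate([1424, 189, 0]) stool();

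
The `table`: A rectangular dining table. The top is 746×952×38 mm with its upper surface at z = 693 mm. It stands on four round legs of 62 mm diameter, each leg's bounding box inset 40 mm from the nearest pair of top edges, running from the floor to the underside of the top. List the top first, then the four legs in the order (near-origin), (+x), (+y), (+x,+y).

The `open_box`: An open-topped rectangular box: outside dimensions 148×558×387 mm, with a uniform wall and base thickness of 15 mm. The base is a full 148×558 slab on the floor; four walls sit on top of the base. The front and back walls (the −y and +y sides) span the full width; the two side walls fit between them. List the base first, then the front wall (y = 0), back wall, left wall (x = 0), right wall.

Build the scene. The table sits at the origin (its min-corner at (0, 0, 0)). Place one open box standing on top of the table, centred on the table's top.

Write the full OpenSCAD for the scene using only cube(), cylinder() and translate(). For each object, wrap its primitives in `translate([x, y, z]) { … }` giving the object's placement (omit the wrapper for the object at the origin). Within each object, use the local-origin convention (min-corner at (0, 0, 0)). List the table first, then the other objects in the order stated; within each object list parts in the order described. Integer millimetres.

translate([0, 0, 655]) cube([746, 952, 38]);
translate([71, 71, 0]) cylinder(h = 655, r = 31);
translate([675, 71, 0]) cylinder(h = 655, r = 31);
translate([71, 881, 0]) cylinder(h = 655, r = 31);
translate([675, 881, 0]) cylinder(h = 655, r = 31);
translate([299, 197, 693]) {
  cube([148, 558, 15]);
  translate([0, 0, 15]) cube([148, 15, 372]);
  translate([0, 543, 15]) cube([148, 15, 372]);
  translate([0, 15, 15]) cube([15, 528, 372]);
  translate([133, 15, 15]) cube([15, 528, 372]);
}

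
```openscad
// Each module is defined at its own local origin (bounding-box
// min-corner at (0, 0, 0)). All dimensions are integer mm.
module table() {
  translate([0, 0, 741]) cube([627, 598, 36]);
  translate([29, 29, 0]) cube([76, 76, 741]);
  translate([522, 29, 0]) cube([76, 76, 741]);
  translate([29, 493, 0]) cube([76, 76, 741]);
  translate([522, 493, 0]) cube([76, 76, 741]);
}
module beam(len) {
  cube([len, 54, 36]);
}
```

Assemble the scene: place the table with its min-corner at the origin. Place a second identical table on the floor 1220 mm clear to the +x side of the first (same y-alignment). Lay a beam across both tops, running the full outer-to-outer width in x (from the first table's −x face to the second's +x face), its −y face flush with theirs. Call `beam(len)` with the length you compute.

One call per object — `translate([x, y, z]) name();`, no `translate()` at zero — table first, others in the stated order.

table();
translate([1847, 0, 0]) table();
translate([0, 0, 777]) beam(2474);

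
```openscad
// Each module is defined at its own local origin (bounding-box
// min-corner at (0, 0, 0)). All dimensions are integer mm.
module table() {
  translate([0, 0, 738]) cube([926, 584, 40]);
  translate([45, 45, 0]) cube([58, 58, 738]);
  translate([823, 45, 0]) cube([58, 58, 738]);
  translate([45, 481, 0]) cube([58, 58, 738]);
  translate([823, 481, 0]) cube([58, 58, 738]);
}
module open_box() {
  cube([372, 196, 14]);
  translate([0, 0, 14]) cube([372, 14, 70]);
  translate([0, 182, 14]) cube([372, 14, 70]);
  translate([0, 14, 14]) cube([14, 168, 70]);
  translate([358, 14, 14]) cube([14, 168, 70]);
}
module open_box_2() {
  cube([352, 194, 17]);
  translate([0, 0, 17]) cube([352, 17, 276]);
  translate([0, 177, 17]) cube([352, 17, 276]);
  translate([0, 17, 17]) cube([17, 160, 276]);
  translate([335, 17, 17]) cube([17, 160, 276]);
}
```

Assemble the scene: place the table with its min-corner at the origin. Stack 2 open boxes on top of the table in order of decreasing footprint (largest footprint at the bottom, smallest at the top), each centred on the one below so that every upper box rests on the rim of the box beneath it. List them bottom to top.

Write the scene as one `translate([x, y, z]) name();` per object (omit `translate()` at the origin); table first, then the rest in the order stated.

table();
translate([277, 194, 778]) open_box();
translate([287, 195, 862]) open_box_2();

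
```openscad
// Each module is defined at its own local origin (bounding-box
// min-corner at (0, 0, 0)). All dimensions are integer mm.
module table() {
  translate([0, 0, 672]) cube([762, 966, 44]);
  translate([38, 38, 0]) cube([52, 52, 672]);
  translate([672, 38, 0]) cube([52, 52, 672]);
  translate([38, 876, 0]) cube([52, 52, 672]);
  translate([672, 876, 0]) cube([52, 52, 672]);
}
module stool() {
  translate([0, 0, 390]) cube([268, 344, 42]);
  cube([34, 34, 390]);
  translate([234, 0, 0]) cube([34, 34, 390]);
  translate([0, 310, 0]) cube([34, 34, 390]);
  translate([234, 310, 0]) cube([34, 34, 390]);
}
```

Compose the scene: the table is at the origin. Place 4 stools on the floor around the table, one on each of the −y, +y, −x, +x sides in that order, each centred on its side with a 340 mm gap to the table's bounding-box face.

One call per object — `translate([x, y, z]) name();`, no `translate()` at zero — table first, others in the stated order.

table();
translate([247, -684, 0]) stool();
translate([247, 1306, 0]) stool();
translate([-608, 311, 0]) stool();
translate([1102, 311, 0]) stool();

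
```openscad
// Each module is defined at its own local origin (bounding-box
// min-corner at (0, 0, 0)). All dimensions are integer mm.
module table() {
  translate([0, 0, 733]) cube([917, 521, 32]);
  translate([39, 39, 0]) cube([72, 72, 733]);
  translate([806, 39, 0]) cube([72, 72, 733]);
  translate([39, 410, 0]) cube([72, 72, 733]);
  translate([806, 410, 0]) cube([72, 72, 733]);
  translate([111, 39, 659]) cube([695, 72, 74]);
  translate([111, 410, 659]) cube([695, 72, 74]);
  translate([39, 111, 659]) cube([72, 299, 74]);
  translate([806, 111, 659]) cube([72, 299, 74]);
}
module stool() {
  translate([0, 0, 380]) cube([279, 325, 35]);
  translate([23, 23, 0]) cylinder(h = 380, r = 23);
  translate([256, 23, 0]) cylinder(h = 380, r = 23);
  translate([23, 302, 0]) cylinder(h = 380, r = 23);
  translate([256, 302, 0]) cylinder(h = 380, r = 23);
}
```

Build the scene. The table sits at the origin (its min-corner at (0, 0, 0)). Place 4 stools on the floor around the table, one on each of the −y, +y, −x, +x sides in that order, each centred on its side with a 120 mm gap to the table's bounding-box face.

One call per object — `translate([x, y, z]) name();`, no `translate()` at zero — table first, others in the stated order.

table();
translate([319, -445, 0]) stool();
translate([319, 641, 0]) stool();
translate([-399, 98, 0]) stool();
translate([1037, 98, 0]) stool();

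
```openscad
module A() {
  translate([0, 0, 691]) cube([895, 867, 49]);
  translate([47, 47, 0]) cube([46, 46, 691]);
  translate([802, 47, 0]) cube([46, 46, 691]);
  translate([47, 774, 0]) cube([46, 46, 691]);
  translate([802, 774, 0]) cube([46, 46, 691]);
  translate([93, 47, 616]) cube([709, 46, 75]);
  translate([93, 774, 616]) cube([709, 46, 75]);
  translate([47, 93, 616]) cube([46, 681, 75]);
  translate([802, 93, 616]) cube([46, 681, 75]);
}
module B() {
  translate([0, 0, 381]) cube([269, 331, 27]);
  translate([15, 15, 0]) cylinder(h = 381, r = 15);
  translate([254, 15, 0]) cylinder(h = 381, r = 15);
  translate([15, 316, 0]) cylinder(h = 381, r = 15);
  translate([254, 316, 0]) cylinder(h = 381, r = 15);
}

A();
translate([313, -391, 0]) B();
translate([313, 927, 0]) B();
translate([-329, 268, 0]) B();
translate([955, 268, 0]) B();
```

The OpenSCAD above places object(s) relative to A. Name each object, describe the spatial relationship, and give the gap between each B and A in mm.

Each stool's nearest face is 60 mm from the table's bounding box.

A is a table. B is a stool. Four stools sit around the table at the −y, +y, −x, +x sides. The gap between each stool and the table is 60 mm.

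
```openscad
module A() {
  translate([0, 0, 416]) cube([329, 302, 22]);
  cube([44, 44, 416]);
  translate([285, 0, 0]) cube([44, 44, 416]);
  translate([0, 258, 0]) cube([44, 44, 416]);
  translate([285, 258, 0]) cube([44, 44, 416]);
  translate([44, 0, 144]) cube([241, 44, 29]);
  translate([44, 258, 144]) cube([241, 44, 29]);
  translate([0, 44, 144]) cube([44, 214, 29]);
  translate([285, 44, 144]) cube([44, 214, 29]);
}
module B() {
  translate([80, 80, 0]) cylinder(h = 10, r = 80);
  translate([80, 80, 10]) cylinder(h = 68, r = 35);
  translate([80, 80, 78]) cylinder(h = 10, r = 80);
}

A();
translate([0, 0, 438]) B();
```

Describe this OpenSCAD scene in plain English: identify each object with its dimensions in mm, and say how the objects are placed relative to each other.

A is a four-legged stool. The seat is a 329×302×22 mm slab whose top surface is at z = 438 mm; four square legs, each 44×44 mm in cross-section, run from the floor (z = 0) to the underside of the seat, each flush with a corner of the seat. Four stretchers, 44 mm wide and 29 mm tall, connect adjacent legs with their undersides at z = 144 mm, each running between the inner faces of the legs it joins and aligned with the legs' outer faces on the other axis.

B is a spool: two coaxial disc flanges of radius 80 mm and thickness 10 mm, joined by a core cylinder of radius 35 mm and height 68 mm. The lower flange rests on z = 0 and the three cylinders share a vertical axis.

The spool is on top of the stool.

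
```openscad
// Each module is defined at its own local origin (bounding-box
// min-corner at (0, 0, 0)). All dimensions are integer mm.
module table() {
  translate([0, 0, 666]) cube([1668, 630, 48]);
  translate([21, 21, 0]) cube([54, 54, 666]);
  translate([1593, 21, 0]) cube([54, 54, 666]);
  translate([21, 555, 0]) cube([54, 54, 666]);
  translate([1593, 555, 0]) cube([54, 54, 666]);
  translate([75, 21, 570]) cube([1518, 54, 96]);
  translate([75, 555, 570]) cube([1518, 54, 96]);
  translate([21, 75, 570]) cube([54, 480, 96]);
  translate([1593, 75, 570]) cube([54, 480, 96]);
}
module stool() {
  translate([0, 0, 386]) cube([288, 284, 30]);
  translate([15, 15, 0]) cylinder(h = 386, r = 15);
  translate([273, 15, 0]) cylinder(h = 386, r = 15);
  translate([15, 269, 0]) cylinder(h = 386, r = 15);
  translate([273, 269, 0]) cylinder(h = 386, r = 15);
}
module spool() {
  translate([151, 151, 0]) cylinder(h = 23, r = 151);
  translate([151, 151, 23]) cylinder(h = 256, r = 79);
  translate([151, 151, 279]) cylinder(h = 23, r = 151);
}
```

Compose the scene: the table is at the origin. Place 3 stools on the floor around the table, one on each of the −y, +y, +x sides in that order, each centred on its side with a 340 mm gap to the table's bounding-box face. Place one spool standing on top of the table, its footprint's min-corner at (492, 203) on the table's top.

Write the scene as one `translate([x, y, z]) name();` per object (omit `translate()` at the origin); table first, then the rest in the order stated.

table();
translate([690, -624, 0]) stool();
translate([690, 970, 0]) stool();
translate([2008, 173, 0]) stool();
translate([492, 203, 714]) spool();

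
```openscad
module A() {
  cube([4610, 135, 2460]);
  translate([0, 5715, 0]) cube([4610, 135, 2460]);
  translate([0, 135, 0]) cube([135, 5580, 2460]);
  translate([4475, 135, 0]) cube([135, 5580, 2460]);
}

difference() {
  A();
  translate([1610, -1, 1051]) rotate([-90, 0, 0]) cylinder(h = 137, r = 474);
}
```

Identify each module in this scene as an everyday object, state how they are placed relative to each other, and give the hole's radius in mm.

A is a house frame. The house frame has a circular hole through its front wall. The hole's radius is 474 mm.

The subtracted cylinder has r = 474 mm.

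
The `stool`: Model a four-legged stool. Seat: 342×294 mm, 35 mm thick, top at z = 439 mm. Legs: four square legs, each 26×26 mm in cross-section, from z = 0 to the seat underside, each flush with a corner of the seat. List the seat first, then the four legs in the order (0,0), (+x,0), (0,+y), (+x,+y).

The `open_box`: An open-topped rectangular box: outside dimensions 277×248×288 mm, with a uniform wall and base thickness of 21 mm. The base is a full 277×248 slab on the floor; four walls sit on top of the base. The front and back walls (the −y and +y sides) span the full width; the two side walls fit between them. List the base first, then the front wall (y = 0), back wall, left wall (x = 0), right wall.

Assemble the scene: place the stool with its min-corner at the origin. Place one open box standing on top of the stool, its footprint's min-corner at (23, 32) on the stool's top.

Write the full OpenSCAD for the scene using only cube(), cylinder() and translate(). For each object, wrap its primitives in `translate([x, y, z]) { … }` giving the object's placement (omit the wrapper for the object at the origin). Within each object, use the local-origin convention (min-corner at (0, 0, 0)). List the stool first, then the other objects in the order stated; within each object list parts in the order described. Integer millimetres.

translate([0, 0, 404]) cube([342, 294, 35]);
cube([26, 26, 404]);
translate([316, 0, 0]) cube([26, 26, 404]);
translate([0, 268, 0]) cube([26, 26, 404]);
translate([316, 268, 0]) cube([26, 26, 404]);
translate([23, 32, 439]) {
  cube([277, 248, 21]);
  translate([0, 0, 21]) cube([277, 21, 267]);
  translate([0, 227, 21]) cube([277, 21, 267]);
  translate([0, 21, 21]) cube([21, 206, 267]);
  translate([256, 21, 21]) cube([21, 206, 267]);
}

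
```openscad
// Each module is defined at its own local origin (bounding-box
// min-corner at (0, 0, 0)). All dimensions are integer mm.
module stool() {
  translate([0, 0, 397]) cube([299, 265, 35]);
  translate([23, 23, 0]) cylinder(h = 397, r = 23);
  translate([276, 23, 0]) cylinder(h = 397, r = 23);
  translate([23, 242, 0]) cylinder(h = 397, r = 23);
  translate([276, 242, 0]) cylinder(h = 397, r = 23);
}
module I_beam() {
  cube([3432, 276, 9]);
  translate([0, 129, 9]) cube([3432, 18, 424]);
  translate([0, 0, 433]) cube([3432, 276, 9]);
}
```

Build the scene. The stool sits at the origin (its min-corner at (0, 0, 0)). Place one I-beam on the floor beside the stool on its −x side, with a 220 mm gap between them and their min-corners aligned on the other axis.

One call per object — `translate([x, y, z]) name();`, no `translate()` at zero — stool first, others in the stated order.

stool();
translate([-3652, 0, 0]) I_beam();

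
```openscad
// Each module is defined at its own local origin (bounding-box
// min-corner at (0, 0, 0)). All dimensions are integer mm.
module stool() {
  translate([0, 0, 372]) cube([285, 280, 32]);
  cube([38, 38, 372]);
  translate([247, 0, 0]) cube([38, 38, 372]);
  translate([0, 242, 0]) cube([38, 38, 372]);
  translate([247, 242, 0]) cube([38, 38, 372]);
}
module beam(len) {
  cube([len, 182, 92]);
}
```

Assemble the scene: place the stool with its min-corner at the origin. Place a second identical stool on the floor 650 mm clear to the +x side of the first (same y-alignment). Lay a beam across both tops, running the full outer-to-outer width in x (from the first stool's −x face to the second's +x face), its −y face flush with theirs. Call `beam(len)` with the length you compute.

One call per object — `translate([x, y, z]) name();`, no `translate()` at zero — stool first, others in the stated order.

stool();
translate([935, 0, 0]) stool();
translate([0, 0, 404]) beam(1220);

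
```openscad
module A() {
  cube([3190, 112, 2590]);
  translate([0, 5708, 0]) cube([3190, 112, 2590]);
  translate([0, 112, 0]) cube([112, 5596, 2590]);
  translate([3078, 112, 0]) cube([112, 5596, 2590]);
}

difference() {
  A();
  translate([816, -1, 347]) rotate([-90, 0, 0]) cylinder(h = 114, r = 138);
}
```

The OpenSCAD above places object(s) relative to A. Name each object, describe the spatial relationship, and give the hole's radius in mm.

The subtracted cylinder has r = 138 mm.

A is a house frame. The house frame has a circular hole through its front wall. The hole's radius is 138 mm.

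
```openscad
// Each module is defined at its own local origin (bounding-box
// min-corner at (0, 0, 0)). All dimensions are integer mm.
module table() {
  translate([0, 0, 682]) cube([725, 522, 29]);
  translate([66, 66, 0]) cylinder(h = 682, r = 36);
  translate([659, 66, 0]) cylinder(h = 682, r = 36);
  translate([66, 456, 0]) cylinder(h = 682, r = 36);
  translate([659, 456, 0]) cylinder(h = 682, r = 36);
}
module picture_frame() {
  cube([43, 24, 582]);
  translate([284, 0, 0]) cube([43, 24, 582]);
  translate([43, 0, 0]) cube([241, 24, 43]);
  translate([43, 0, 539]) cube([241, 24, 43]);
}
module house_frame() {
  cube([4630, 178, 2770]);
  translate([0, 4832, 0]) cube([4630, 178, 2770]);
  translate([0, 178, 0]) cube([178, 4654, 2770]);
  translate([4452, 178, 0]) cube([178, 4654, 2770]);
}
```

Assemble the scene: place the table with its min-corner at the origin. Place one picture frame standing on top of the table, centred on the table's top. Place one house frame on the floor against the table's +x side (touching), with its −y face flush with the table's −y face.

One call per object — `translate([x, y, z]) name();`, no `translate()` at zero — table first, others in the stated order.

table();
translate([199, 249, 711]) picture_frame();
translate([725, 0, 0]) house_frame();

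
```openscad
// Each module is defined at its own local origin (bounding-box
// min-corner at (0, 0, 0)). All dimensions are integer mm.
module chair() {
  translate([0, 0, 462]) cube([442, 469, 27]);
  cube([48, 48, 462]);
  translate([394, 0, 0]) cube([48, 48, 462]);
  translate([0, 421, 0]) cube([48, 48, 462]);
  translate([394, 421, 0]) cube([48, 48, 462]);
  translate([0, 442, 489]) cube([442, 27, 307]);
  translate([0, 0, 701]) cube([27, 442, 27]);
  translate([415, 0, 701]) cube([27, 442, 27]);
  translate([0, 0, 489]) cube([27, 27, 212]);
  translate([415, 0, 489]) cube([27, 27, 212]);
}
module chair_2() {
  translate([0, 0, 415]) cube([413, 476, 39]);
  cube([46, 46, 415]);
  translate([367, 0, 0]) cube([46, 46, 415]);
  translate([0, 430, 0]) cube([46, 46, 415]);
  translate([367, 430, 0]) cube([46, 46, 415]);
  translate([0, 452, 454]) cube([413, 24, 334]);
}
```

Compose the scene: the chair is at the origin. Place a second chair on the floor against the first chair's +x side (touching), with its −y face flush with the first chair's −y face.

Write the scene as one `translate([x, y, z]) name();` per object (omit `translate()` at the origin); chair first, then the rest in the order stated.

chair();
translate([442, 0, 0]) chair_2();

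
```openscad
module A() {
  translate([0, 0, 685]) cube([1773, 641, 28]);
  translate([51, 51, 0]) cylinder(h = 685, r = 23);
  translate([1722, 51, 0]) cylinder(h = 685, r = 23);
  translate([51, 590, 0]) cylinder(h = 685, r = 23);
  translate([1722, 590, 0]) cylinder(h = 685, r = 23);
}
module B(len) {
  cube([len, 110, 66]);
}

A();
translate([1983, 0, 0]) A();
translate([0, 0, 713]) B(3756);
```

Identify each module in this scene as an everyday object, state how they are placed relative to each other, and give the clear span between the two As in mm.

A is a table. B is a beam. A beam spans the tops of two tables. The clear span between the two tables is 210 mm.

Second table starts at x = 1983; first ends at x = 1773; clear span = 1983 − 1773 = 210 mm.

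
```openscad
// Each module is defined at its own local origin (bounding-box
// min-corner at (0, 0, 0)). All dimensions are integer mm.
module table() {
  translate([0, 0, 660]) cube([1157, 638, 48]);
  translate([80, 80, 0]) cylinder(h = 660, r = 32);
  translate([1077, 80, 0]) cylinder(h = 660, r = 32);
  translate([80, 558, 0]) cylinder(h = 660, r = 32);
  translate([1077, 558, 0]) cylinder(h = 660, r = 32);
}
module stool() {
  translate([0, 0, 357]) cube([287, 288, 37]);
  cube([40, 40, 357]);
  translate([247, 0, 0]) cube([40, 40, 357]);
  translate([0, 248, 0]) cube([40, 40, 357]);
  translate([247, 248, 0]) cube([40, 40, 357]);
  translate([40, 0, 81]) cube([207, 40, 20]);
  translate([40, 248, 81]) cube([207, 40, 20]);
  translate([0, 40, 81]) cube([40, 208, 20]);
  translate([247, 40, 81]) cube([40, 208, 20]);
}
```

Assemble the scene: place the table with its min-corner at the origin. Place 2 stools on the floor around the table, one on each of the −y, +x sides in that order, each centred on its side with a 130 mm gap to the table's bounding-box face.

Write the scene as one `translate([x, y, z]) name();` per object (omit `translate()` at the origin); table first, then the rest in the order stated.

table();
translate([435, -418, 0]) stool();
translate([1287, 175, 0]) stool();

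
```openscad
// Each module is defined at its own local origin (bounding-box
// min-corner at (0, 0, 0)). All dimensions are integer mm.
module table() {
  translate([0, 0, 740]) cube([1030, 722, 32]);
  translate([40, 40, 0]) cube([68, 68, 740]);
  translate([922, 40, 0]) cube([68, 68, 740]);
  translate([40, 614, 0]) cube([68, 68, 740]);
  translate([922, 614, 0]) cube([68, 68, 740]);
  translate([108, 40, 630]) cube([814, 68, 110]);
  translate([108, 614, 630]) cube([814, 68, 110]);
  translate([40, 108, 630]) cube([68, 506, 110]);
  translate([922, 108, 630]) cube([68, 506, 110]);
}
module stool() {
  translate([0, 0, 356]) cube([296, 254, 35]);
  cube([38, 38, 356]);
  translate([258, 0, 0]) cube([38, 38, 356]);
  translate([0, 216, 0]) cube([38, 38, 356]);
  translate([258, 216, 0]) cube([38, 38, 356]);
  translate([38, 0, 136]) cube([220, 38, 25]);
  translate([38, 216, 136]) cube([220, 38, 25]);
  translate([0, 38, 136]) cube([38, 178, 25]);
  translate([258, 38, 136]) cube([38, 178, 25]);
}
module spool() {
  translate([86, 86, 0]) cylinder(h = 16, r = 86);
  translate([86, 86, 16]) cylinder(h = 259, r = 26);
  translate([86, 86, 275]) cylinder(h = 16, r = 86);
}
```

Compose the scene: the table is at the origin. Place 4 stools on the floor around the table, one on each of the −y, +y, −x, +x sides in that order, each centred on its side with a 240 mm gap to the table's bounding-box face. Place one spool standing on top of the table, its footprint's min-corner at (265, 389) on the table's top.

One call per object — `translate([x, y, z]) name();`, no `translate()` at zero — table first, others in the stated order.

table();
translate([367, -494, 0]) stool();
translate([367, 962, 0]) stool();
translate([-536, 234, 0]) stool();
translate([1270, 234, 0]) stool();
translate([265, 389, 772]) spool();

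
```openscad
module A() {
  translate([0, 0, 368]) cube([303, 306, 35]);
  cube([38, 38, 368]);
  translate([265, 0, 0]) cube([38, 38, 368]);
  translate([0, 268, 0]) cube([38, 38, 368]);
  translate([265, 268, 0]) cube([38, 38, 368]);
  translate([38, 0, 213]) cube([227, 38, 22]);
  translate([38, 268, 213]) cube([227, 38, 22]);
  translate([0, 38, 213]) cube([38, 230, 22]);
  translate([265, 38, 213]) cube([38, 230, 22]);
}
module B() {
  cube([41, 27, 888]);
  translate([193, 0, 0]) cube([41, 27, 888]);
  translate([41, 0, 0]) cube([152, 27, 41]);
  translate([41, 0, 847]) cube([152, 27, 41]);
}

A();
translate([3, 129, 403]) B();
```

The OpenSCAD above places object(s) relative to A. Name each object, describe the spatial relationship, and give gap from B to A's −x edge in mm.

The picture frame's min-x is at 3; the stool's min-x is 0; gap = 3 mm.

A is a stool. B is a picture frame. The picture frame is on top of the stool. The gap from the picture frame to the stool's −x edge is 3 mm.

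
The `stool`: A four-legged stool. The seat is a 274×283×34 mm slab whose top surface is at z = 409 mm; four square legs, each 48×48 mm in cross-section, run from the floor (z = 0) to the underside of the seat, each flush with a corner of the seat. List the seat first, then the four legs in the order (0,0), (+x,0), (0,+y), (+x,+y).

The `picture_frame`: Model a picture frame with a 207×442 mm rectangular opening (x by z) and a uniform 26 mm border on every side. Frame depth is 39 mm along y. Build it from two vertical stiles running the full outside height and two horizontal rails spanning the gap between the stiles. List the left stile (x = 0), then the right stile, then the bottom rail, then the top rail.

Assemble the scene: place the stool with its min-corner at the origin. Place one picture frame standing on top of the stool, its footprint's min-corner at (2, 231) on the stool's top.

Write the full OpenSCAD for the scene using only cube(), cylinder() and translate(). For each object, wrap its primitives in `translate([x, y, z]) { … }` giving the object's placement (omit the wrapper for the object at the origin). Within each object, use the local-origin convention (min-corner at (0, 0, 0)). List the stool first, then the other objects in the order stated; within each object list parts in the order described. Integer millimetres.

translate([0, 0, 375]) cube([274, 283, 34]);
cube([48, 48, 375]);
translate([226, 0, 0]) cube([48, 48, 375]);
translate([0, 235, 0]) cube([48, 48, 375]);
translate([226, 235, 0]) cube([48, 48, 375]);
translate([2, 231, 409]) {
  cube([26, 39, 494]);
  translate([233, 0, 0]) cube([26, 39, 494]);
  translate([26, 0, 0]) cube([207, 39, 26]);
  translate([26, 0, 468]) cube([207, 39, 26]);
}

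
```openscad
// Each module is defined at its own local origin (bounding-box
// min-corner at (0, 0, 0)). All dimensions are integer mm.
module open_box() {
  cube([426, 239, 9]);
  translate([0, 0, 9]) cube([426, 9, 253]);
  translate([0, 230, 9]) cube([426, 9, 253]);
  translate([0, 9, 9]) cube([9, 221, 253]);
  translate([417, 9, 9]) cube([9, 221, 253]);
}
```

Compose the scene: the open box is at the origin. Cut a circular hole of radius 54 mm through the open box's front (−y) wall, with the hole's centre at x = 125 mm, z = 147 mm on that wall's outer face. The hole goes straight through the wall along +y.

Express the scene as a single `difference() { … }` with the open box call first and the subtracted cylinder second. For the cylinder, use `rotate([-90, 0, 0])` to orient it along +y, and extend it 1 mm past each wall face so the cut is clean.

difference() {
  open_box();
  translate([125, -1, 147]) rotate([-90, 0, 0]) cylinder(h = 11, r = 54);
}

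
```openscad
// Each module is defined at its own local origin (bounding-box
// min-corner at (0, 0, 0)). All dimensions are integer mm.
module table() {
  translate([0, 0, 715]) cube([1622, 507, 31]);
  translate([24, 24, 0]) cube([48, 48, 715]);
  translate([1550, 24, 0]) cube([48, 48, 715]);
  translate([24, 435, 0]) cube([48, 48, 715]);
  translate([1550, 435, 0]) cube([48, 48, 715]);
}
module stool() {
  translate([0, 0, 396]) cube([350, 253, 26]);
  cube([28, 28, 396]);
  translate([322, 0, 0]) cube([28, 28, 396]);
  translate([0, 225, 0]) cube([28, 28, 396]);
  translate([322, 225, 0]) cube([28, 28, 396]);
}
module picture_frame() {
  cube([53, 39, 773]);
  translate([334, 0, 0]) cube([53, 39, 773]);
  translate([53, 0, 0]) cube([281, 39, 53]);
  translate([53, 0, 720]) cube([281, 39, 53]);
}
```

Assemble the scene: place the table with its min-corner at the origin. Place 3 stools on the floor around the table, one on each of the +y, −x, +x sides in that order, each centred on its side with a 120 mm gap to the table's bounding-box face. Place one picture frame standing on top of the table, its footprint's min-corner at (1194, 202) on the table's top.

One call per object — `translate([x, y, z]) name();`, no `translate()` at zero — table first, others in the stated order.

table();
translate([636, 627, 0]) stool();
translate([-470, 127, 0]) stool();
translate([1742, 127, 0]) stool();
translate([1194, 202, 746]) picture_frame();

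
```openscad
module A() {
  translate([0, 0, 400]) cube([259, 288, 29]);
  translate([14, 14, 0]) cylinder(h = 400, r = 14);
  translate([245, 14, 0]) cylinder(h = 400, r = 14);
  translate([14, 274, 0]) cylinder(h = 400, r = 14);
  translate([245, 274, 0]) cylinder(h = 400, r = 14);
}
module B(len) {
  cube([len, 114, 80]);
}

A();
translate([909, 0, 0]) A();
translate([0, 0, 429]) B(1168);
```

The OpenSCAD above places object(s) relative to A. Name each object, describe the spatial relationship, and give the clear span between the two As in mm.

A is a stool. B is a beam. A beam spans the tops of two stools. The clear span between the two stools is 650 mm.

Second stool starts at x = 909; first ends at x = 259; clear span = 909 − 259 = 650 mm.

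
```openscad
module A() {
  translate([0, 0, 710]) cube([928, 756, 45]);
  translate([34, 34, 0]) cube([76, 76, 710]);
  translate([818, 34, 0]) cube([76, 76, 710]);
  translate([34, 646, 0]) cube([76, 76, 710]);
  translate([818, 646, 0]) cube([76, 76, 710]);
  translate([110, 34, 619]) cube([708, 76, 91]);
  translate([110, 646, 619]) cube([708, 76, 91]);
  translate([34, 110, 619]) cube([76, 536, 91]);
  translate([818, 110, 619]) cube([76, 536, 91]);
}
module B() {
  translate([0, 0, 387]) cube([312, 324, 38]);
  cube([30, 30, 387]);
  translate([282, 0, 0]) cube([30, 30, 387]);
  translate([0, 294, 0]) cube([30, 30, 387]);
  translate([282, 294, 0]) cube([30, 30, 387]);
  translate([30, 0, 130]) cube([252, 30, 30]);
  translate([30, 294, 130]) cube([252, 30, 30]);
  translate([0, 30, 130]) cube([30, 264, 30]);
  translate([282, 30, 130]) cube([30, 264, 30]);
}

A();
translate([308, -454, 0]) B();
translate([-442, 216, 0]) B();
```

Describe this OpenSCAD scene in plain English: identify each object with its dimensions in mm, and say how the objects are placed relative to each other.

A is a rectangular dining table. The top is 928×756×45 mm with its upper surface at z = 755 mm. It stands on four 76×76 mm square legs, each inset 34 mm from the nearest pair of top edges, running from the floor to the underside of the top. Four apron rails, 76 mm thick and 91 mm tall, run between adjacent legs with their top edges flush with the underside of the top and their outer faces flush with the legs' outer faces.

B is a four-legged stool. The seat is a 312×324×38 mm slab whose top surface is at z = 425 mm; four square legs, each 30×30 mm in cross-section, run from the floor (z = 0) to the underside of the seat, each flush with a corner of the seat. Four stretchers, 30 mm wide and 30 mm tall, connect adjacent legs with their undersides at z = 130 mm, each running between the inner faces of the legs it joins and aligned with the legs' outer faces on the other axis.

Two stools sit around the table at the −y, −x sides.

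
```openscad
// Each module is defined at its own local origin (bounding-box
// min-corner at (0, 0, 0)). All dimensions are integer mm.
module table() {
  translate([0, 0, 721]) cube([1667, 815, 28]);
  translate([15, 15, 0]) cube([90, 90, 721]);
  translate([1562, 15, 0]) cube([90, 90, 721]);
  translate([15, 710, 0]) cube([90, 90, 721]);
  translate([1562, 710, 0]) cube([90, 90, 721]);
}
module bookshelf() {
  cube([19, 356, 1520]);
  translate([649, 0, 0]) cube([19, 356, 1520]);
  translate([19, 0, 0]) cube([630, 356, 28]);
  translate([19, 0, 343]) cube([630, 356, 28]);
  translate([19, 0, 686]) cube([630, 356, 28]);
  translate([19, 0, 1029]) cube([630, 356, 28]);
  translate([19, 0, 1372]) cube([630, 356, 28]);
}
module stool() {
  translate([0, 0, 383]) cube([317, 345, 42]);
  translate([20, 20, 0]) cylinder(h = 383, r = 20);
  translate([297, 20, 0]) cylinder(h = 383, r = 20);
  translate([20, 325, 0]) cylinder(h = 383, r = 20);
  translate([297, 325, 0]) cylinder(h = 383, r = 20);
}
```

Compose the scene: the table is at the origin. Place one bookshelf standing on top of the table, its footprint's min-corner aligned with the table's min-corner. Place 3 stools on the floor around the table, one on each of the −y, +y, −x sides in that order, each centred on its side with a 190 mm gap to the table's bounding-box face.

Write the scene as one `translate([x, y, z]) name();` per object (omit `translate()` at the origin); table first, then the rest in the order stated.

table();
translate([0, 0, 749]) bookshelf();
translate([675, -535, 0]) stool();
translate([675, 1005, 0]) stool();
translate([-507, 235, 0]) stool();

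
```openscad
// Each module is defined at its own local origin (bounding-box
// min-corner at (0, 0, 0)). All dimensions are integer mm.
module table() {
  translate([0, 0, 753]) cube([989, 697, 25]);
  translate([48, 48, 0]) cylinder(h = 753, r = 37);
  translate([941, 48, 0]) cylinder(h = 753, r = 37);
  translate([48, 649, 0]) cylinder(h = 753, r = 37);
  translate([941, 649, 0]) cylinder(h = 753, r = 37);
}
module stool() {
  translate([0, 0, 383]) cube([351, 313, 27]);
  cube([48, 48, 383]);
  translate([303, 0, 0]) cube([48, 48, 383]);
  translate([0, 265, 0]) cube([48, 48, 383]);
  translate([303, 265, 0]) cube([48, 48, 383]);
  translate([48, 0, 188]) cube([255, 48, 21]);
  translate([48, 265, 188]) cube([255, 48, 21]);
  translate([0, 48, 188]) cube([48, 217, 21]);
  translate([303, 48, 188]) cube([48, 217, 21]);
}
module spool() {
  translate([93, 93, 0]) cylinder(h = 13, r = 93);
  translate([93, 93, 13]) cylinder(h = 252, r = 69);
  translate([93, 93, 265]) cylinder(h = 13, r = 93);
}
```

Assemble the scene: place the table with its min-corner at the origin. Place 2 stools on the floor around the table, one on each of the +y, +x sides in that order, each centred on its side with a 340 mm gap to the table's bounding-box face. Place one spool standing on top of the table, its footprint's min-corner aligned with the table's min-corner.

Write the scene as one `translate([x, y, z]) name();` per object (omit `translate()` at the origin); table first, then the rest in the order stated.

table();
translate([319, 1037, 0]) stool();
translate([1329, 192, 0]) stool();
translate([0, 0, 778]) spool();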